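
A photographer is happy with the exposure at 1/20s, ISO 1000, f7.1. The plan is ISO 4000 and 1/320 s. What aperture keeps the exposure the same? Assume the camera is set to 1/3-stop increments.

ISO: 1000 → 1250 → 1600 → 2000 → 2500 → 3200 → 4000 — 2 stops raised (brighter).
Shutter speed: 1/20 → 1/25 → 1/30 → 1/40 → 1/50 → 1/60 → 1/80 → 1/100 → 1/125 → 1/160 → 1/200 → 1/250 → 1/320 — 4 stops faster (darker).
Net change so far: 2 stops darker. Offset with the aperture: f/7.1 → f/6.3 → f/5.6 → f/5 → f/4.5 → f/4 → f/3.5.

f/3.5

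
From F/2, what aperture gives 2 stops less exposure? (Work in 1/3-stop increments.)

f/4

Aperture: f/2 → f/2.2 → f/2.5 → f/2.8 → f/3.2 → f/3.5 → f/4 — 2 stops smaller aperture (darker).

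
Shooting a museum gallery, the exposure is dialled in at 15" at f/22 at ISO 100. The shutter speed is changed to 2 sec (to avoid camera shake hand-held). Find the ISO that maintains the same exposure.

Shutter speed: 15 → 8 → 4 → 2 — 3 stops shorter (darker).
Need 3 stops brighter from the ISO: 100 → 200 → 400 → 800.

ISO 800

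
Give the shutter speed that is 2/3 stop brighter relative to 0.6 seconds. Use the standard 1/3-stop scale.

Shutter speed: 0.6 → 0.8 → 1 — 2/3 stop slower (brighter).

1 s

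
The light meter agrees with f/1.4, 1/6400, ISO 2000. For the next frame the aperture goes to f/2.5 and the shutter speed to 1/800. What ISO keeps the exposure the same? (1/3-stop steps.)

ISO 800

Aperture: f/1.4 → f/1.6 → f/1.8 → f/2 → f/2.2 → f/2.5 — 1 2/3 stops smaller aperture (darker).
Shutter speed: 1/6400 → 1/5000 → 1/4000 → 1/3200 → 1/2500 → 1/2000 → 1/1600 → 1/1250 → 1/1000 → 1/800 — 3 stops longer (brighter).
Net change so far: 1 1/3 stops brighter. Offset with the ISO: 2000 → 1600 → 1250 → 1000 → 800.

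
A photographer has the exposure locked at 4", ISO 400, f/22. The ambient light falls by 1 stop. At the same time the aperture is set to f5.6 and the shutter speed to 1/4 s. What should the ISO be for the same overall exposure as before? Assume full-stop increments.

ISO 800

Scene light: 1 stop darker.
Aperture: f/22 → f/16 → f/11 → f/8 → f/5.6 — 4 stops opened up (brighter).
Shutter speed: 4 → 2 → 1 → 1/2 → 1/4 — 4 stops shorter (darker).
Net so far: 1 stop darker. ISO: 400 → 800.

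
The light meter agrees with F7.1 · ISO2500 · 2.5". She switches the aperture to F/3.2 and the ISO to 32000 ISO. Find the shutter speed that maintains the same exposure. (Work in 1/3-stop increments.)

1/25s

Aperture: f/7.1 → f/6.3 → f/5.6 → f/5 → f/4.5 → f/4 → f/3.5 → f/3.2 — 2 1/3 stops opened up (brighter).
ISO: 2500 → 3200 → 4000 → 5000 → 6400 → 8000 → 10000 → 12800 → 16000 → 20000 → 25600 → 32000 — 3 2/3 stops raised (brighter).
Net change so far: 6 stops brighter. Offset with the shutter speed: 2.5 → 2 → 1.6 → 1.3 → 1 → 0.8 → 0.6 → 0.5 → 0.4 → 0.3 → 1/4 → 1/5 → 1/6 → 1/8 → 1/10 → 1/13 → 1/15 → 1/20 → 1/25.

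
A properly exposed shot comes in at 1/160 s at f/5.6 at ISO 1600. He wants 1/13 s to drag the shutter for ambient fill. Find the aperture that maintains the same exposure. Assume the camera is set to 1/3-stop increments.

f/20

Shutter speed: 1/160 → 1/125 → 1/100 → 1/80 → 1/60 → 1/50 → 1/40 → 1/30 → 1/25 → 1/20 → 1/15 → 1/13 — 3 2/3 stops slower (brighter).
Need 3 2/3 stops darker from the aperture: f/5.6 → f/6.3 → f/7.1 → f/8 → f/9 → f/10 → f/11 → f/13 → f/14 → f/16 → f/18 → f/20.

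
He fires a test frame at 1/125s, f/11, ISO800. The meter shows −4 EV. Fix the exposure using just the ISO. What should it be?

Underexposed by 4 stops → need 4 stops brighter.
ISO: 800 → 1600 → 3200 → 6400 → 12800.

ISO 12800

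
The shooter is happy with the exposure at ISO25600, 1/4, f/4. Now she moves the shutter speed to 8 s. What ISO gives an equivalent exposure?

Shutter speed: 1/4 → 1/2 → 1 → 2 → 4 → 8 — 5 stops slower (brighter).
Need 5 stops darker from the ISO: 25600 → 12800 → 6400 → 3200 → 1600 → 800.

ISO 800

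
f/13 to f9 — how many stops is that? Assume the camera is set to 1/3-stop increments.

f/13 → f/11 → f/10 → f/9 — count the steps: 3 third-stops = 1 stop.

1 stop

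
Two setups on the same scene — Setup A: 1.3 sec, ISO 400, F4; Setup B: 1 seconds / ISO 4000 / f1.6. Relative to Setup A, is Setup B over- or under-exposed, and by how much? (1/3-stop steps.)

Aperture: f/4 → f/3.5 → f/3.2 → f/2.8 → f/2.5 → f/2.2 → f/2 → f/1.8 → f/1.6 — 2 2/3 stops wider (brighter).
Shutter speed: 1.3 → 1 — 1/3 stop faster (darker).
ISO: 400 → 500 → 640 → 800 → 1000 → 1250 → 1600 → 2000 → 2500 → 3200 → 4000 — 3 1/3 stops higher (brighter).
Net: +2 2/3 −1/3 +3 1/3 = +5 2/3 stops.

5 2/3 stops brighter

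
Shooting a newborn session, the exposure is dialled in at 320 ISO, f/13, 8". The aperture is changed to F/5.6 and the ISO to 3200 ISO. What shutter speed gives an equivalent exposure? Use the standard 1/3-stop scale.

Aperture: f/13 → f/11 → f/10 → f/9 → f/8 → f/7.1 → f/6.3 → f/5.6 — 2 1/3 stops wider (brighter).
ISO: 320 → 400 → 500 → 640 → 800 → 1000 → 1250 → 1600 → 2000 → 2500 → 3200 — 3 1/3 stops higher (brighter).
Net change so far: 5 2/3 stops brighter. Offset with the shutter speed: 8 → 6 → 5 → 4 → 3.2 → 2.5 → 2 → 1.6 → 1.3 → 1 → 0.8 → 0.6 → 0.5 → 0.4 → 0.3 → 1/4 → 1/5 → 1/6.

1/6s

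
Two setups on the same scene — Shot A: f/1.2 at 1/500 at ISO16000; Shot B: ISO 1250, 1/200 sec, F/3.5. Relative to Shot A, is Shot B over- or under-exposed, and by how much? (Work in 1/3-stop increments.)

Aperture: f/1.2 → f/1.4 → f/1.6 → f/1.8 → f/2 → f/2.2 → f/2.5 → f/2.8 → f/3.2 → f/3.5 — 3 stops narrower (darker).
Shutter speed: 1/500 → 1/400 → 1/320 → 1/250 → 1/200 — 1 1/3 stops longer (brighter).
ISO: 16000 → 12800 → 10000 → 8000 → 6400 → 5000 → 4000 → 3200 → 2500 → 2000 → 1600 → 1250 — 3 2/3 stops dropped (darker).
Net: −3 +1 1/3 −3 2/3 = −5 1/3 stops.

5 1/3 stops darker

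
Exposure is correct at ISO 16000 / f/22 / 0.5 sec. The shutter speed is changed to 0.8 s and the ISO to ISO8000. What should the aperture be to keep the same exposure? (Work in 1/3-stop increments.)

Shutter speed: 0.5 → 0.6 → 0.8 — 2/3 stop longer (brighter).
ISO: 16000 → 12800 → 10000 → 8000 — 1 stop dropped (darker).
Net change so far: 1/3 stop darker. Offset with the aperture: f/22 → f/20.

f/20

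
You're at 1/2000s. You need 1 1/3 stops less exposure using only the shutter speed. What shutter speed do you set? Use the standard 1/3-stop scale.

Shutter speed: 1/2000 → 1/2500 → 1/3200 → 1/4000 → 1/5000 — 1 1/3 stops faster (darker).

1/5000s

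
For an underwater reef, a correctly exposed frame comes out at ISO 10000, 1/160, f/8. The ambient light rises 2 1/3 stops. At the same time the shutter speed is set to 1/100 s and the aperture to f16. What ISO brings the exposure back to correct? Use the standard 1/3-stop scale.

ISO 5000

Scene light: 2 1/3 stops brighter.
Shutter speed: 1/160 → 1/125 → 1/100 — 2/3 stop slower (brighter).
Aperture: f/8 → f/9 → f/10 → f/11 → f/13 → f/14 → f/16 — 2 stops narrower (darker).
Net so far: 1 stop brighter. ISO: 10000 → 8000 → 6400 → 5000.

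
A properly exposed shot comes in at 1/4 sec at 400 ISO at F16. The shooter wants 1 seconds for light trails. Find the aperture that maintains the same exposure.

Shutter speed: 1/4 → 1/2 → 1 — 2 stops longer (brighter).
Need 2 stops darker from the aperture: f/16 → f/22 → f/32.

f/32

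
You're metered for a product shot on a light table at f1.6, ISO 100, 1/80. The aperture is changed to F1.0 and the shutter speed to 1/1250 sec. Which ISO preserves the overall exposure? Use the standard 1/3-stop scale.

ISO 640

Aperture: f/1.6 → f/1.4 → f/1.2 → f/1.1 → f/1.0 — 1 1/3 stops opened up (brighter).
Shutter speed: 1/80 → 1/100 → 1/125 → 1/160 → 1/200 → 1/250 → 1/320 → 1/400 → 1/500 → 1/640 → 1/800 → 1/1000 → 1/1250 — 4 stops faster (darker).
Net change so far: 2 2/3 stops darker. Offset with the ISO: 100 → 125 → 160 → 200 → 250 → 320 → 400 → 500 → 640.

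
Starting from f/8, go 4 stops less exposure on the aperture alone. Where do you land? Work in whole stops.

f/32

Aperture: f/8 → f/11 → f/16 → f/22 → f/32 — 4 stops smaller aperture (darker).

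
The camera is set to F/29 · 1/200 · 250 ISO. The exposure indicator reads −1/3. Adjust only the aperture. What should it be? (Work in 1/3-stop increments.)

Underexposed by 1/3 stop → need 1/3 stop brighter.
Aperture: f/29 → f/25.

f/25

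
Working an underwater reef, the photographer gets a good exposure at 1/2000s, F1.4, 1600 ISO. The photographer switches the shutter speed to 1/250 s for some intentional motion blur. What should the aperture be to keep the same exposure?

f/4

Shutter speed: 1/2000 → 1/1000 → 1/500 → 1/250 — 3 stops longer (brighter).
Need 3 stops darker from the aperture: f/1.4 → f/2 → f/2.8 → f/4.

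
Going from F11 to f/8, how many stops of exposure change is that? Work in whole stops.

1 stop

f/11 → f/8 — count the steps: 1 stop.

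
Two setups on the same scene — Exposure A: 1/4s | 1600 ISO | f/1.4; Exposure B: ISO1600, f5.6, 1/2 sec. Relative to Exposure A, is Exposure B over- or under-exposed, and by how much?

3 stops darker

Aperture: f/1.4 → f/2 → f/2.8 → f/4 → f/5.6 — 4 stops stopped down (darker).
Shutter speed: 1/4 → 1/2 — 1 stop slower (brighter).
ISO: unchanged.
Net: −4 +1 = −3 stops.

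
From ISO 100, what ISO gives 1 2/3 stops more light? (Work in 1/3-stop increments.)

ISO 320

ISO: 100 → 125 → 160 → 200 → 250 → 320 — 1 2/3 stops raised (brighter).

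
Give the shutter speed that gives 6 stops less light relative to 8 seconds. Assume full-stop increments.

1/8s

Shutter speed: 8 → 4 → 2 → 1 → 1/2 → 1/4 → 1/8 — 6 stops faster (darker).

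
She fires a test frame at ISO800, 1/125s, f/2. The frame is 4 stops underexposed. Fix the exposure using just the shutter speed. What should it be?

Underexposed by 4 stops → need 4 stops brighter.
Shutter speed: 1/125 → 1/60 → 1/30 → 1/15 → 1/8.

1/8s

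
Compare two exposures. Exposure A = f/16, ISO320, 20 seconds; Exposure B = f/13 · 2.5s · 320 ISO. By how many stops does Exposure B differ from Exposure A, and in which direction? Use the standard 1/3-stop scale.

2 1/3 stops darker

Aperture: f/16 → f/14 → f/13 — 2/3 stop larger aperture (brighter).
Shutter speed: 20 → 15 → 13 → 10 → 8 → 6 → 5 → 4 → 3.2 → 2.5 — 3 stops faster (darker).
ISO: unchanged.
Net: +2/3 −3 = −2 1/3 stops.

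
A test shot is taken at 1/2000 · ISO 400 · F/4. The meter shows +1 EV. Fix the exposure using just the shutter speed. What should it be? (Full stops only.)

Overexposed by 1 stop → need 1 stop darker.
Shutter speed: 1/2000 → 1/4000.

1/4000s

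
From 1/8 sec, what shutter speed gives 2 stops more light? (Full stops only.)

Shutter speed: 1/8 → 1/4 → 1/2 — 2 stops slower (brighter).

1/2s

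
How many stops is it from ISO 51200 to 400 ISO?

51200 → 25600 → 12800 → 6400 → 3200 → 1600 → 800 → 400 — count the steps: 7 stops.

7 stops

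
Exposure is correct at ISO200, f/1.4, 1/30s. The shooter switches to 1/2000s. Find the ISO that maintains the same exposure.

ISO 12800

Shutter speed: 1/30 → 1/60 → 1/125 → 1/250 → 1/500 → 1/1000 → 1/2000 — 6 stops faster (darker).
Need 6 stops brighter from the ISO: 200 → 400 → 800 → 1600 → 3200 → 6400 → 12800.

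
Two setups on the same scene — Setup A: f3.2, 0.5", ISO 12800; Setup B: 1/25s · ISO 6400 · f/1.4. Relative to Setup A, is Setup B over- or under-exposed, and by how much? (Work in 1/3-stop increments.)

Aperture: f/3.2 → f/2.8 → f/2.5 → f/2.2 → f/2 → f/1.8 → f/1.6 → f/1.4 — 2 1/3 stops wider (brighter).
Shutter speed: 0.5 → 0.4 → 0.3 → 1/4 → 1/5 → 1/6 → 1/8 → 1/10 → 1/13 → 1/15 → 1/20 → 1/25 — 3 2/3 stops shorter (darker).
ISO: 12800 → 10000 → 8000 → 6400 — 1 stop lower (darker).
Net: +2 1/3 −3 2/3 −1 = −2 1/3 stops.

2 1/3 stops darker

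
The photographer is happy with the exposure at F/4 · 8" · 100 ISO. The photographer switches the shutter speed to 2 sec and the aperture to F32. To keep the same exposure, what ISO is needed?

ISO 25600

Shutter speed: 8 → 4 → 2 — 2 stops faster (darker).
Aperture: f/4 → f/5.6 → f/8 → f/11 → f/16 → f/22 → f/32 — 6 stops narrower (darker).
Net change so far: 8 stops darker. Offset with the ISO: 100 → 200 → 400 → 800 → 1600 → 3200 → 6400 → 12800 → 25600.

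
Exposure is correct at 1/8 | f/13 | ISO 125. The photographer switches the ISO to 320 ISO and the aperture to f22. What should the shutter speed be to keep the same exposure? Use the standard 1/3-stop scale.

ISO: 125 → 160 → 200 → 250 → 320 — 1 1/3 stops higher (brighter).
Aperture: f/13 → f/14 → f/16 → f/18 → f/20 → f/22 — 1 2/3 stops smaller aperture (darker).
Net change so far: 1/3 stop darker. Offset with the shutter speed: 1/8 → 1/6.

1/6s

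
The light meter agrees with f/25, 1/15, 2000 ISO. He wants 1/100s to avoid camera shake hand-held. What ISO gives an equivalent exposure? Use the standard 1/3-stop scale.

ISO 12800

Shutter speed: 1/15 → 1/20 → 1/25 → 1/30 → 1/40 → 1/50 → 1/60 → 1/80 → 1/100 — 2 2/3 stops shorter (darker).
Need 2 2/3 stops brighter from the ISO: 2000 → 2500 → 3200 → 4000 → 5000 → 6400 → 8000 → 10000 → 12800.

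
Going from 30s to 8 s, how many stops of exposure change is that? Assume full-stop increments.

2 stops

30 → 15 → 8 — count the steps: 2 stops.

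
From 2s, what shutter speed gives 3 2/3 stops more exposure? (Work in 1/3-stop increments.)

Shutter speed: 2 → 2.5 → 3.2 → 4 → 5 → 6 → 8 → 10 → 13 → 15 → 20 → 25 — 3 2/3 stops slower (brighter).

25 s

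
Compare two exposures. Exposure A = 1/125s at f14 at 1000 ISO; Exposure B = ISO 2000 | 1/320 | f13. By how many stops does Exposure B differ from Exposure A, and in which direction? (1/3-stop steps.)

same exposure (0 stops)

Aperture: f/14 → f/13 — 1/3 stop larger aperture (brighter).
Shutter speed: 1/125 → 1/160 → 1/200 → 1/250 → 1/320 — 1 1/3 stops faster (darker).
ISO: 1000 → 1250 → 1600 → 2000 — 1 stop higher (brighter).
Net: +1/3 −1 1/3 +1 = 0 stops.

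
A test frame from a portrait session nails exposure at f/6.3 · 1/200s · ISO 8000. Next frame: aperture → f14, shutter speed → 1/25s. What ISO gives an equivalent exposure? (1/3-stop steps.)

Aperture: f/6.3 → f/7.1 → f/8 → f/9 → f/10 → f/11 → f/13 → f/14 — 2 1/3 stops stopped down (darker).
Shutter speed: 1/200 → 1/160 → 1/125 → 1/100 → 1/80 → 1/60 → 1/50 → 1/40 → 1/30 → 1/25 — 3 stops slower (brighter).
Net change so far: 2/3 stop brighter. Offset with the ISO: 8000 → 6400 → 5000.

ISO 5000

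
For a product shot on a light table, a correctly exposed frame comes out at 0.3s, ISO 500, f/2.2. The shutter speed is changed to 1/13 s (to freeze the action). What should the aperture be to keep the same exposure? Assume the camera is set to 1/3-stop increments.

f/1.1

Shutter speed: 0.3 → 1/4 → 1/5 → 1/6 → 1/8 → 1/10 → 1/13 — 2 stops faster (darker).
Need 2 stops brighter from the aperture: f/2.2 → f/2 → f/1.8 → f/1.6 → f/1.4 → f/1.2 → f/1.1.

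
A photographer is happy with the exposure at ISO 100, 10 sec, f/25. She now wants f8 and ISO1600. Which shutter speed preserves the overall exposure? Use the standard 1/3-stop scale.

1/15s

Aperture: f/25 → f/22 → f/20 → f/18 → f/16 → f/14 → f/13 → f/11 → f/10 → f/9 → f/8 — 3 1/3 stops wider (brighter).
ISO: 100 → 125 → 160 → 200 → 250 → 320 → 400 → 500 → 640 → 800 → 1000 → 1250 → 1600 — 4 stops raised (brighter).
Net change so far: 7 1/3 stops brighter. Offset with the shutter speed: 10 → 8 → 6 → 5 → 4 → 3.2 → 2.5 → 2 → 1.6 → 1.3 → 1 → 0.8 → 0.6 → 0.5 → 0.4 → 0.3 → 1/4 → 1/5 → 1/6 → 1/8 → 1/10 → 1/13 → 1/15.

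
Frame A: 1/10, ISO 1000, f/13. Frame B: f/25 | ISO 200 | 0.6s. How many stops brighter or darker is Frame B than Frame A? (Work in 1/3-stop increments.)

Aperture: f/13 → f/14 → f/16 → f/18 → f/20 → f/22 → f/25 — 2 stops smaller aperture (darker).
Shutter speed: 1/10 → 1/8 → 1/6 → 1/5 → 1/4 → 0.3 → 0.4 → 0.5 → 0.6 — 2 2/3 stops longer (brighter).
ISO: 1000 → 800 → 640 → 500 → 400 → 320 → 250 → 200 — 2 1/3 stops lower (darker).
Net: −2 +2 2/3 −2 1/3 = −1 2/3 stops.

1 2/3 stops darker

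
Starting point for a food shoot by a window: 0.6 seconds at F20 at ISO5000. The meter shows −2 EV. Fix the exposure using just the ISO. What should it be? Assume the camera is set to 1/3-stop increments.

Underexposed by 2 stops → need 2 stops brighter.
ISO: 5000 → 6400 → 8000 → 10000 → 12800 → 16000 → 20000.

ISO 20000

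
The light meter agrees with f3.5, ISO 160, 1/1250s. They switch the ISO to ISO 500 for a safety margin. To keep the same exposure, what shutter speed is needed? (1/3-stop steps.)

ISO: 160 → 200 → 250 → 320 → 400 → 500 — 1 2/3 stops higher (brighter).
Need 1 2/3 stops darker from the shutter speed: 1/1250 → 1/1600 → 1/2000 → 1/2500 → 1/3200 → 1/4000.

1/4000s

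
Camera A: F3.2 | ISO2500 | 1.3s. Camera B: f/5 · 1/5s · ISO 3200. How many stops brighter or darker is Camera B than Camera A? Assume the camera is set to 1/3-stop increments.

Aperture: f/3.2 → f/3.5 → f/4 → f/4.5 → f/5 — 1 1/3 stops smaller aperture (darker).
Shutter speed: 1.3 → 1 → 0.8 → 0.6 → 0.5 → 0.4 → 0.3 → 1/4 → 1/5 — 2 2/3 stops faster (darker).
ISO: 2500 → 3200 — 1/3 stop higher (brighter).
Net: −1 1/3 −2 2/3 +1/3 = −3 2/3 stops.

3 2/3 stops darker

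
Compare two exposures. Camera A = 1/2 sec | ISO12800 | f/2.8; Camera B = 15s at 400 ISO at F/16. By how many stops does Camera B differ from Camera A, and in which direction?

Aperture: f/2.8 → f/4 → f/5.6 → f/8 → f/11 → f/16 — 5 stops stopped down (darker).
Shutter speed: 1/2 → 1 → 2 → 4 → 8 → 15 — 5 stops slower (brighter).
ISO: 12800 → 6400 → 3200 → 1600 → 800 → 400 — 5 stops lower (darker).
Net: −5 +5 −5 = −5 stops.

5 stops darker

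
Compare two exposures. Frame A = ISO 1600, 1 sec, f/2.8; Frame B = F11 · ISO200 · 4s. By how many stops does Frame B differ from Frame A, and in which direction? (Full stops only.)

Aperture: f/2.8 → f/4 → f/5.6 → f/8 → f/11 — 4 stops narrower (darker).
Shutter speed: 1 → 2 → 4 — 2 stops longer (brighter).
ISO: 1600 → 800 → 400 → 200 — 3 stops dropped (darker).
Net: −4 +2 −3 = −5 stops.

5 stops darker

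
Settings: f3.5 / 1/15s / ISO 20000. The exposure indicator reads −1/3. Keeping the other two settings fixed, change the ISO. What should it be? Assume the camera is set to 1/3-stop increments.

ISO 25600

Underexposed by 1/3 stop → need 1/3 stop brighter.
ISO: 20000 → 25600.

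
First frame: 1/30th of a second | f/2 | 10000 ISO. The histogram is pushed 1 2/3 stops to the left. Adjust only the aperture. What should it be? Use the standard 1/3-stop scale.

Underexposed by 1 2/3 stops → need 1 2/3 stops brighter.
Aperture: f/2 → f/1.8 → f/1.6 → f/1.4 → f/1.2 → f/1.1.

f/1.1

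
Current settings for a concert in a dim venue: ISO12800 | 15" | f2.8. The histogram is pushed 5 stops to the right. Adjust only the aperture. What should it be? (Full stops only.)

f/16

Overexposed by 5 stops → need 5 stops darker.
Aperture: f/2.8 → f/4 → f/5.6 → f/8 → f/11 → f/16.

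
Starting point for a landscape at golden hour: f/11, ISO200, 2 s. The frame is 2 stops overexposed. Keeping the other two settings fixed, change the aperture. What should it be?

Overexposed by 2 stops → need 2 stops darker.
Aperture: f/11 → f/16 → f/22.

f/22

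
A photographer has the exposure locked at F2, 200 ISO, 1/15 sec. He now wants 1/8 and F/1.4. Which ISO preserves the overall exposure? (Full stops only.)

Shutter speed: 1/15 → 1/8 — 1 stop slower (brighter).
Aperture: f/2 → f/1.4 — 1 stop larger aperture (brighter).
Net change so far: 2 stops brighter. Offset with the ISO: 200 → 100 → 50.

ISO 50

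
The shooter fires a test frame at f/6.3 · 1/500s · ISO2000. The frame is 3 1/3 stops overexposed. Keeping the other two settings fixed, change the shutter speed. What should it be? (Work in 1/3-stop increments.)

Overexposed by 3 1/3 stops → need 3 1/3 stops darker.
Shutter speed: 1/500 → 1/640 → 1/800 → 1/1000 → 1/1250 → 1/1600 → 1/2000 → 1/2500 → 1/3200 → 1/4000 → 1/5000.

1/5000s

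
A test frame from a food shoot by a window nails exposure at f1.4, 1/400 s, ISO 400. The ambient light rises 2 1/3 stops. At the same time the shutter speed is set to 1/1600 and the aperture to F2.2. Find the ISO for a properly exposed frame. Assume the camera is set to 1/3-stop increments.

Scene light: 2 1/3 stops brighter.
Shutter speed: 1/400 → 1/500 → 1/640 → 1/800 → 1/1000 → 1/1250 → 1/1600 — 2 stops faster (darker).
Aperture: f/1.4 → f/1.6 → f/1.8 → f/2 → f/2.2 — 1 1/3 stops narrower (darker).
Net so far: 1 stop darker. ISO: 400 → 500 → 640 → 800.

ISO 800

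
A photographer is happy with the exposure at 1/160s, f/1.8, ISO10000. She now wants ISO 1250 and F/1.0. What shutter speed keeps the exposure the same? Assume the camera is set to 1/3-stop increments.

1/60s

ISO: 10000 → 8000 → 6400 → 5000 → 4000 → 3200 → 2500 → 2000 → 1600 → 1250 — 3 stops dropped (darker).
Aperture: f/1.8 → f/1.6 → f/1.4 → f/1.2 → f/1.1 → f/1.0 — 1 2/3 stops opened up (brighter).
Net change so far: 1 1/3 stops darker. Offset with the shutter speed: 1/160 → 1/125 → 1/100 → 1/80 → 1/60.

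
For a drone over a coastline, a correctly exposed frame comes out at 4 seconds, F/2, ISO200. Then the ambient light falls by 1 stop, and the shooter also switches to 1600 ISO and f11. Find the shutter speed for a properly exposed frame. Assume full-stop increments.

Scene light: 1 stop darker.
ISO: 200 → 400 → 800 → 1600 — 3 stops raised (brighter).
Aperture: f/2 → f/2.8 → f/4 → f/5.6 → f/8 → f/11 — 5 stops narrower (darker).
Net so far: 3 stops darker. Shutter speed: 4 → 8 → 15 → 30.

30 s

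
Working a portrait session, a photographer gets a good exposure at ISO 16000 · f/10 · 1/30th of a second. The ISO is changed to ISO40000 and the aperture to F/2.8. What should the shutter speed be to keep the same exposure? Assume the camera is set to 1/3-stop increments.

1/1000s

ISO: 16000 → 20000 → 25600 → 32000 → 40000 — 1 1/3 stops higher (brighter).
Aperture: f/10 → f/9 → f/8 → f/7.1 → f/6.3 → f/5.6 → f/5 → f/4.5 → f/4 → f/3.5 → f/3.2 → f/2.8 — 3 2/3 stops wider (brighter).
Net change so far: 5 stops brighter. Offset with the shutter speed: 1/30 → 1/40 → 1/50 → 1/60 → 1/80 → 1/100 → 1/125 → 1/160 → 1/200 → 1/250 → 1/320 → 1/400 → 1/500 → 1/640 → 1/800 → 1/1000.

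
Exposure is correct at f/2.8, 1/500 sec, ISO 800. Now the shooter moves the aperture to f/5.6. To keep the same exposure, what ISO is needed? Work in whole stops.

Aperture: f/2.8 → f/4 → f/5.6 — 2 stops stopped down (darker).
Need 2 stops brighter from the ISO: 800 → 1600 → 3200.

ISO 3200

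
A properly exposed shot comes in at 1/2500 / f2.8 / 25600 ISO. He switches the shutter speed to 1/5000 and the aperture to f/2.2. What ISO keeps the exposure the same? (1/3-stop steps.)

Shutter speed: 1/2500 → 1/3200 → 1/4000 → 1/5000 — 1 stop shorter (darker).
Aperture: f/2.8 → f/2.5 → f/2.2 — 2/3 stop wider (brighter).
Net change so far: 1/3 stop darker. Offset with the ISO: 25600 → 32000.

ISO 32000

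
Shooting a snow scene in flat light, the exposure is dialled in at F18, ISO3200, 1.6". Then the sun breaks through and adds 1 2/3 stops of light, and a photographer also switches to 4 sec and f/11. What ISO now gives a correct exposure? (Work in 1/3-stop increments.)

Scene light: 1 2/3 stops brighter.
Shutter speed: 1.6 → 2 → 2.5 → 3.2 → 4 — 1 1/3 stops longer (brighter).
Aperture: f/18 → f/16 → f/14 → f/13 → f/11 — 1 1/3 stops larger aperture (brighter).
Net so far: 4 1/3 stops brighter. ISO: 3200 → 2500 → 2000 → 1600 → 1250 → 1000 → 800 → 640 → 500 → 400 → 320 → 250 → 200 → 160.

ISO 160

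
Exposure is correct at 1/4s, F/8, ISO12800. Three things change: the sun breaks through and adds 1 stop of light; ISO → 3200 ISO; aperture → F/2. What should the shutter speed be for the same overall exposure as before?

1/30s

Scene light: 1 stop brighter.
ISO: 12800 → 6400 → 3200 — 2 stops lower (darker).
Aperture: f/8 → f/5.6 → f/4 → f/2.8 → f/2 — 4 stops larger aperture (brighter).
Net so far: 3 stops brighter. Shutter speed: 1/4 → 1/8 → 1/15 → 1/30.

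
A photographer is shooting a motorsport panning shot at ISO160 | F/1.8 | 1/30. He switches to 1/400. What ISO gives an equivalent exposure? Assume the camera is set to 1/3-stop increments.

ISO 2000

Shutter speed: 1/30 → 1/40 → 1/50 → 1/60 → 1/80 → 1/100 → 1/125 → 1/160 → 1/200 → 1/250 → 1/320 → 1/400 — 3 2/3 stops faster (darker).
Need 3 2/3 stops brighter from the ISO: 160 → 200 → 250 → 320 → 400 → 500 → 640 → 800 → 1000 → 1250 → 1600 → 2000.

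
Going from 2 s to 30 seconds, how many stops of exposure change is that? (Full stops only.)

4 stops

2 → 4 → 8 → 15 → 30 — count the steps: 4 stops.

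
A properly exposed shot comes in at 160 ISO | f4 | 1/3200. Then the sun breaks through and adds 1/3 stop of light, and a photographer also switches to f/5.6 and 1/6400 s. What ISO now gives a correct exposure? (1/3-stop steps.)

ISO 500

Scene light: 1/3 stop brighter.
Aperture: f/4 → f/4.5 → f/5 → f/5.6 — 1 stop narrower (darker).
Shutter speed: 1/3200 → 1/4000 → 1/5000 → 1/6400 — 1 stop faster (darker).
Net so far: 1 2/3 stops darker. ISO: 160 → 200 → 250 → 320 → 400 → 500.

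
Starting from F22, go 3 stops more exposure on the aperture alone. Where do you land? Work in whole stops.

f/8

Aperture: f/22 → f/16 → f/11 → f/8 — 3 stops larger aperture (brighter).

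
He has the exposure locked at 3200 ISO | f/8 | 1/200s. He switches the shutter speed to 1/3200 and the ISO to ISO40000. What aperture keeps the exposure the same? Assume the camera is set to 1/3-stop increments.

f/7.1

Shutter speed: 1/200 → 1/250 → 1/320 → 1/400 → 1/500 → 1/640 → 1/800 → 1/1000 → 1/1250 → 1/1600 → 1/2000 → 1/2500 → 1/3200 — 4 stops shorter (darker).
ISO: 3200 → 4000 → 5000 → 6400 → 8000 → 10000 → 12800 → 16000 → 20000 → 25600 → 32000 → 40000 — 3 2/3 stops higher (brighter).
Net change so far: 1/3 stop darker. Offset with the aperture: f/8 → f/7.1.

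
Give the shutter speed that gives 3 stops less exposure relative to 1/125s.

Shutter speed: 1/125 → 1/250 → 1/500 → 1/1000 — 3 stops faster (darker).

1/1000s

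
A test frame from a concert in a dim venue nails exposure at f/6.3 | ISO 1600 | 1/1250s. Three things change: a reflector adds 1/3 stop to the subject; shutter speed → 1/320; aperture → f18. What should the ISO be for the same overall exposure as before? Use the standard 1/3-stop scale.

ISO 2500

Scene light: 1/3 stop brighter.
Shutter speed: 1/1250 → 1/1000 → 1/800 → 1/640 → 1/500 → 1/400 → 1/320 — 2 stops longer (brighter).
Aperture: f/6.3 → f/7.1 → f/8 → f/9 → f/10 → f/11 → f/13 → f/14 → f/16 → f/18 — 3 stops smaller aperture (darker).
Net so far: 2/3 stop darker. ISO: 1600 → 2000 → 2500.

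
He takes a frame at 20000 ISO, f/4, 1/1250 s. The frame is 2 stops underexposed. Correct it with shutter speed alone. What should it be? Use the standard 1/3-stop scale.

1/320s

Underexposed by 2 stops → need 2 stops brighter.
Shutter speed: 1/1250 → 1/1000 → 1/800 → 1/640 → 1/500 → 1/400 → 1/320.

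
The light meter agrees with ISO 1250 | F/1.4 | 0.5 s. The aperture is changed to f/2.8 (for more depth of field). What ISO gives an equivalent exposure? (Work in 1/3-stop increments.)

Aperture: f/1.4 → f/1.6 → f/1.8 → f/2 → f/2.2 → f/2.5 → f/2.8 — 2 stops smaller aperture (darker).
Need 2 stops brighter from the ISO: 1250 → 1600 → 2000 → 2500 → 3200 → 4000 → 5000.

ISO 5000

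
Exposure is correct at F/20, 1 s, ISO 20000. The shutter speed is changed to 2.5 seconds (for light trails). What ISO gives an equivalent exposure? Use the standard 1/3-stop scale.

ISO 8000

Shutter speed: 1 → 1.3 → 1.6 → 2 → 2.5 — 1 1/3 stops longer (brighter).
Need 1 1/3 stops darker from the ISO: 20000 → 16000 → 12800 → 10000 → 8000.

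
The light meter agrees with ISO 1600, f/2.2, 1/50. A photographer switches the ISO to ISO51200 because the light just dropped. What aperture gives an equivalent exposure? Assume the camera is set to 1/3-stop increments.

f/13

ISO: 1600 → 2000 → 2500 → 3200 → 4000 → 5000 → 6400 → 8000 → 10000 → 12800 → 16000 → 20000 → 25600 → 32000 → 40000 → 51200 — 5 stops raised (brighter).
Need 5 stops darker from the aperture: f/2.2 → f/2.5 → f/2.8 → f/3.2 → f/3.5 → f/4 → f/4.5 → f/5 → f/5.6 → f/6.3 → f/7.1 → f/8 → f/9 → f/10 → f/11 → f/13.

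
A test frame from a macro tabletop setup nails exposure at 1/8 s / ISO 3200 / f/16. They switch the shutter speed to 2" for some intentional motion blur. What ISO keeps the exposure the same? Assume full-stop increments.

ISO 200

Shutter speed: 1/8 → 1/4 → 1/2 → 1 → 2 — 4 stops longer (brighter).
Need 4 stops darker from the ISO: 3200 → 1600 → 800 → 400 → 200.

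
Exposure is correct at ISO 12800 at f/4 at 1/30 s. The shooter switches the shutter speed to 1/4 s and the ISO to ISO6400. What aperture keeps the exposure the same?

Shutter speed: 1/30 → 1/15 → 1/8 → 1/4 — 3 stops slower (brighter).
ISO: 12800 → 6400 — 1 stop dropped (darker).
Net change so far: 2 stops brighter. Offset with the aperture: f/4 → f/5.6 → f/8.

f/8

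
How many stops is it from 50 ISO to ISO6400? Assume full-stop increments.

7 stops

50 → 100 → 200 → 400 → 800 → 1600 → 3200 → 6400 — count the steps: 7 stops.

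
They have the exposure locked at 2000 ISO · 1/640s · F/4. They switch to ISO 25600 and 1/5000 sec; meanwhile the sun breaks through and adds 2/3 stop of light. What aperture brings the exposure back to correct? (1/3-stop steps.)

Scene light: 2/3 stop brighter.
ISO: 2000 → 2500 → 3200 → 4000 → 5000 → 6400 → 8000 → 10000 → 12800 → 16000 → 20000 → 25600 — 3 2/3 stops higher (brighter).
Shutter speed: 1/640 → 1/800 → 1/1000 → 1/1250 → 1/1600 → 1/2000 → 1/2500 → 1/3200 → 1/4000 → 1/5000 — 3 stops shorter (darker).
Net so far: 1 1/3 stops brighter. Aperture: f/4 → f/4.5 → f/5 → f/5.6 → f/6.3.

f/6.3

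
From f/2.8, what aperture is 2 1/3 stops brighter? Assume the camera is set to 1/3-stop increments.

Aperture: f/2.8 → f/2.5 → f/2.2 → f/2 → f/1.8 → f/1.6 → f/1.4 → f/1.2 — 2 1/3 stops opened up (brighter).

f/1.2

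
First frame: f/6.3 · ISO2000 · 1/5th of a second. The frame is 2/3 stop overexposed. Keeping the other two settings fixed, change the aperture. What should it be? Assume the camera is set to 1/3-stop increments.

f/8

Overexposed by 2/3 stop → need 2/3 stop darker.
Aperture: f/6.3 → f/7.1 → f/8.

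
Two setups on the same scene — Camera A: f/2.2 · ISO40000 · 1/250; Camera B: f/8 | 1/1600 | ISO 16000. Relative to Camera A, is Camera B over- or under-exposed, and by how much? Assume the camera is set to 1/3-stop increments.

7 2/3 stops darker

Aperture: f/2.2 → f/2.5 → f/2.8 → f/3.2 → f/3.5 → f/4 → f/4.5 → f/5 → f/5.6 → f/6.3 → f/7.1 → f/8 — 3 2/3 stops stopped down (darker).
Shutter speed: 1/250 → 1/320 → 1/400 → 1/500 → 1/640 → 1/800 → 1/1000 → 1/1250 → 1/1600 — 2 2/3 stops shorter (darker).
ISO: 40000 → 32000 → 25600 → 20000 → 16000 — 1 1/3 stops lower (darker).
Net: −3 2/3 −2 2/3 −1 1/3 = −7 2/3 stops.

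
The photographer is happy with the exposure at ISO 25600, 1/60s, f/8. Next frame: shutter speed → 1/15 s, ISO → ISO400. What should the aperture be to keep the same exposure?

Shutter speed: 1/60 → 1/30 → 1/15 — 2 stops longer (brighter).
ISO: 25600 → 12800 → 6400 → 3200 → 1600 → 800 → 400 — 6 stops lower (darker).
Net change so far: 4 stops darker. Offset with the aperture: f/8 → f/5.6 → f/4 → f/2.8 → f/2.

f/2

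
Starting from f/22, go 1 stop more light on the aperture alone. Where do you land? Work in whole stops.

Aperture: f/22 → f/16 — 1 stop larger aperture (brighter).

f/16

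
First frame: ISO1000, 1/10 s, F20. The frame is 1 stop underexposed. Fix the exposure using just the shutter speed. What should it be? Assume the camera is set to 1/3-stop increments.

1/5s

Underexposed by 1 stop → need 1 stop brighter.
Shutter speed: 1/10 → 1/8 → 1/6 → 1/5.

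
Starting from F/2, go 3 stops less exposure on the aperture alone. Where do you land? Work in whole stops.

f/5.6

Aperture: f/2 → f/2.8 → f/4 → f/5.6 — 3 stops stopped down (darker).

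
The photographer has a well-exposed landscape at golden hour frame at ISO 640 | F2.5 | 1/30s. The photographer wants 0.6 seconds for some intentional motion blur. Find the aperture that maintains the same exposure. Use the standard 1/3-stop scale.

f/11

Shutter speed: 1/30 → 1/25 → 1/20 → 1/15 → 1/13 → 1/10 → 1/8 → 1/6 → 1/5 → 1/4 → 0.3 → 0.4 → 0.5 → 0.6 — 4 1/3 stops longer (brighter).
Need 4 1/3 stops darker from the aperture: f/2.5 → f/2.8 → f/3.2 → f/3.5 → f/4 → f/4.5 → f/5 → f/5.6 → f/6.3 → f/7.1 → f/8 → f/9 → f/10 → f/11.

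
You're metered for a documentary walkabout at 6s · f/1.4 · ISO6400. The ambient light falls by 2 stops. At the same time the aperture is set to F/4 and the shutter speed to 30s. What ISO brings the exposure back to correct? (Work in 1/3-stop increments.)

Scene light: 2 stops darker.
Aperture: f/1.4 → f/1.6 → f/1.8 → f/2 → f/2.2 → f/2.5 → f/2.8 → f/3.2 → f/3.5 → f/4 — 3 stops stopped down (darker).
Shutter speed: 6 → 8 → 10 → 13 → 15 → 20 → 25 → 30 — 2 1/3 stops slower (brighter).
Net so far: 2 2/3 stops darker. ISO: 6400 → 8000 → 10000 → 12800 → 16000 → 20000 → 25600 → 32000 → 40000.

ISO 40000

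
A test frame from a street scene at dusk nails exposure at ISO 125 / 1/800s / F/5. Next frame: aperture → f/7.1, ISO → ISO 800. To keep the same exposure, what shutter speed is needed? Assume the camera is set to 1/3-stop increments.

Aperture: f/5 → f/5.6 → f/6.3 → f/7.1 — 1 stop smaller aperture (darker).
ISO: 125 → 160 → 200 → 250 → 320 → 400 → 500 → 640 → 800 — 2 2/3 stops raised (brighter).
Net change so far: 1 2/3 stops brighter. Offset with the shutter speed: 1/800 → 1/1000 → 1/1250 → 1/1600 → 1/2000 → 1/2500.

1/2500s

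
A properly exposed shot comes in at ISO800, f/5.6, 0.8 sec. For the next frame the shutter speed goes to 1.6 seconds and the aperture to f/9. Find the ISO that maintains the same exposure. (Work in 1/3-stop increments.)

Shutter speed: 0.8 → 1 → 1.3 → 1.6 — 1 stop slower (brighter).
Aperture: f/5.6 → f/6.3 → f/7.1 → f/8 → f/9 — 1 1/3 stops stopped down (darker).
Net change so far: 1/3 stop darker. Offset with the ISO: 800 → 1000.

ISO 1000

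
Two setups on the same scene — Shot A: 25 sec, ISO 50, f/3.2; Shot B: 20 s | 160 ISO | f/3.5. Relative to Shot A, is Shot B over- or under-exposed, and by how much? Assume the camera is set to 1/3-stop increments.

1 stop brighter

Aperture: f/3.2 → f/3.5 — 1/3 stop narrower (darker).
Shutter speed: 25 → 20 — 1/3 stop shorter (darker).
ISO: 50 → 64 → 80 → 100 → 125 → 160 — 1 2/3 stops higher (brighter).
Net: −1/3 −1/3 +1 2/3 = +1 stop.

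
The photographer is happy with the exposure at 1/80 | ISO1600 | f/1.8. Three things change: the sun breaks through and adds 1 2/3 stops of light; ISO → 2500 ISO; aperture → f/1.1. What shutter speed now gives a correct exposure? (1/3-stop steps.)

1/1000s

Scene light: 1 2/3 stops brighter.
ISO: 1600 → 2000 → 2500 — 2/3 stop higher (brighter).
Aperture: f/1.8 → f/1.6 → f/1.4 → f/1.2 → f/1.1 — 1 1/3 stops opened up (brighter).
Net so far: 3 2/3 stops brighter. Shutter speed: 1/80 → 1/100 → 1/125 → 1/160 → 1/200 → 1/250 → 1/320 → 1/400 → 1/500 → 1/640 → 1/800 → 1/1000.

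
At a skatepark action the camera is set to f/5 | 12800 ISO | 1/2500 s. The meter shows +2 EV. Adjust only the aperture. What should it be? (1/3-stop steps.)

f/10

Overexposed by 2 stops → need 2 stops darker.
Aperture: f/5 → f/5.6 → f/6.3 → f/7.1 → f/8 → f/9 → f/10.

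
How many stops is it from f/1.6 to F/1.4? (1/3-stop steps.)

1/3 stop

f/1.6 → f/1.4 — count the steps: 1 third-stops = 1/3 stop.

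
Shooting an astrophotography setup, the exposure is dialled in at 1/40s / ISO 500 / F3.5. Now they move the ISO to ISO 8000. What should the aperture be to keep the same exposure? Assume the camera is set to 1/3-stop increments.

ISO: 500 → 640 → 800 → 1000 → 1250 → 1600 → 2000 → 2500 → 3200 → 4000 → 5000 → 6400 → 8000 — 4 stops raised (brighter).
Need 4 stops darker from the aperture: f/3.5 → f/4 → f/4.5 → f/5 → f/5.6 → f/6.3 → f/7.1 → f/8 → f/9 → f/10 → f/11 → f/13 → f/14.

f/14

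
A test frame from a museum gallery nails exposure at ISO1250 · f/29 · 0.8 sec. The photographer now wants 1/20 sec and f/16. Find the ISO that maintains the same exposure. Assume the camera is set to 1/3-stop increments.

Shutter speed: 0.8 → 0.6 → 0.5 → 0.4 → 0.3 → 1/4 → 1/5 → 1/6 → 1/8 → 1/10 → 1/13 → 1/15 → 1/20 — 4 stops shorter (darker).
Aperture: f/29 → f/25 → f/22 → f/20 → f/18 → f/16 — 1 2/3 stops wider (brighter).
Net change so far: 2 1/3 stops darker. Offset with the ISO: 1250 → 1600 → 2000 → 2500 → 3200 → 4000 → 5000 → 6400.

ISO 6400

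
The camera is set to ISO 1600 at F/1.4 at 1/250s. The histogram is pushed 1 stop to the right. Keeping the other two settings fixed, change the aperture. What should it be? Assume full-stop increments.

f/2

Overexposed by 1 stop → need 1 stop darker.
Aperture: f/1.4 → f/2.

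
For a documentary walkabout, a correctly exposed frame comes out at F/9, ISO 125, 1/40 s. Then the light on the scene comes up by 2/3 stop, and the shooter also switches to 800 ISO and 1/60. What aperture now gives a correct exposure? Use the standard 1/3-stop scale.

Scene light: 2/3 stop brighter.
ISO: 125 → 160 → 200 → 250 → 320 → 400 → 500 → 640 → 800 — 2 2/3 stops higher (brighter).
Shutter speed: 1/40 → 1/50 → 1/60 — 2/3 stop faster (darker).
Net so far: 2 2/3 stops brighter. Aperture: f/9 → f/10 → f/11 → f/13 → f/14 → f/16 → f/18 → f/20 → f/22.

f/22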